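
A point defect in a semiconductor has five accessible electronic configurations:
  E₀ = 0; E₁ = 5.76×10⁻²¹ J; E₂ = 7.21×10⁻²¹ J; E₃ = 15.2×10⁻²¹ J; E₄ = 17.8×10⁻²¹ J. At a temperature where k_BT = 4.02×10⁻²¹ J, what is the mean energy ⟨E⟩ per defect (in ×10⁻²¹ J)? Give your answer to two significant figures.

Eᵢ/kT = 0, 1.433, 1.794, 3.781, 4.428.
Z = Σ e^(−Eᵢ/kT) = e^(−0) + e^(−1.433) + e^(−1.794) + e^(−3.781) + e^(−4.428) = 1.000 + 0.2386 + 0.1663 + 0.02280 + 0.01194 = 1.440.
⟨E⟩ = Σ Eᵢ e^(−Eᵢ/kT) / Z = (0·1.000 + 5.76·0.2386 + 7.21·0.1663 + 15.2·0.02280 + 17.8·0.01194) / 1.440 = 2.2 ×10⁻²¹ J.

2.2 ×10⁻²¹ J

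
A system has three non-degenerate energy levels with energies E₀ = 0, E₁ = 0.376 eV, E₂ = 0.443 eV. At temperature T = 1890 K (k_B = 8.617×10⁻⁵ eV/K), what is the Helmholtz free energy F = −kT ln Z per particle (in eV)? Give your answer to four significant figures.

-0.02491 eV

k_BT = 8.617×10⁻⁵ × 1890 K = 0.162861 eV.
Eᵢ/kT = 0, 2.30872, 2.72011.
Z = Σ e^(−Eᵢ/kT) = e^(−0) + e^(−2.30872) + e^(−2.72011) = 1.00000 + 0.0993884 + 0.0658675 = 1.16526.
F = −kT ln Z = −0.162861 × ln(1.16526) = −0.162861 × 0.152944 = -0.02491 eV.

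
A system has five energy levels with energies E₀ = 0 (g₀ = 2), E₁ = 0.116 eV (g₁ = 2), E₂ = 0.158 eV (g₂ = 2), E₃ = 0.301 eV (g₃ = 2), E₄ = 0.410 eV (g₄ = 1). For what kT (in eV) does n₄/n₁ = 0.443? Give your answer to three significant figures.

n₄/n₁ = (g₄/g₁) exp[−(E₄−E₁)/kT] = 0.443.
⇒ (E₄−E₁)/kT = ln((1/2)/0.443) = ln(1.1287) = 0.12107.
kT = 0.294 eV / 0.12107 = 2.43 eV.

2.43 eV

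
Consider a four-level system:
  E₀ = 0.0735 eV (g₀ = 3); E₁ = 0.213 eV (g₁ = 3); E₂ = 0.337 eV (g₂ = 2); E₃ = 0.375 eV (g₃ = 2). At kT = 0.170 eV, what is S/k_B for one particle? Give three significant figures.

2.09

Eᵢ/kT = 0.43235, 1.2529, 1.9824, 2.2059.
Z = Σ gᵢe^(−Eᵢ/kT) = 3·e^(−0.43235) + 3·e^(−1.2529) + 2·e^(−1.9824) + 2·e^(−2.2059) = 1.9469 + 0.85703 + 0.27548 + 0.22030 = 3.2997.
⟨E⟩ = Σ EᵢPᵢ = 0.15186 eV.
S/k_B = ln Z + ⟨E⟩/kT = ln(3.2997) + 0.15186/0.170 = 1.1938 + 0.89329 = 2.09.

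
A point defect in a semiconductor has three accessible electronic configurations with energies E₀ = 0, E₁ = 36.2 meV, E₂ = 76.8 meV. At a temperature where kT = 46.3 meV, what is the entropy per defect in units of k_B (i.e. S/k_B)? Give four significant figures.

Eᵢ/kT = 0, 0.781857, 1.65875.
Z = Σ e^(−Eᵢ/kT) = e^(−0) + e^(−0.781857) + e^(−1.65875) = 1.00000 + 0.457556 + 0.190377 = 1.64793.
⟨E⟩ = Σ EᵢPᵢ = 18.9234 meV.
S/k_B = ln Z + ⟨E⟩/kT = ln(1.64793) + 18.9234/46.3 = 0.499520 + 0.408713 = 0.9082.

0.9082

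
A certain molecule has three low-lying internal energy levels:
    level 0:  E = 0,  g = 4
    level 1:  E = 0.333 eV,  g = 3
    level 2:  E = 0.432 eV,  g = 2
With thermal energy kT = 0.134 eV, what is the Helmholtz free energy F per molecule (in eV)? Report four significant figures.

-0.1964 eV

Eᵢ/kT = 0, 2.48507, 3.22388.
Z = Σ gᵢe^(−Eᵢ/kT) = 4·e^(−0) + 3·e^(−2.48507) + 2·e^(−3.22388) = 4.00000 + 0.249959 + 0.0796007 = 4.32956.
F = −kT ln Z = −0.134 × ln(4.32956) = −0.134 × 1.46547 = -0.1964 eV.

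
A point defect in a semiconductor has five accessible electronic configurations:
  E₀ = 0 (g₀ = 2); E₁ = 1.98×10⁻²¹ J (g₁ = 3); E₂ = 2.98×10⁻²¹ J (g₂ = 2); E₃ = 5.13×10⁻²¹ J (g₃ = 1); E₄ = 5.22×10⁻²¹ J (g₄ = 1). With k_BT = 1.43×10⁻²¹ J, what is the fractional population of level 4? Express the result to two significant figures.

0.0085

Eᵢ/kT = 0, 1.385, 2.084, 3.587, 3.650.
Z = Σ gᵢe^(−Eᵢ/kT) = 2·e^(−0) + 3·e^(−1.385) + 2·e^(−2.084) + 1·e^(−3.587) + 1·e^(−3.650) = 2.000 + 0.7510 + 0.2489 + 0.02768 + 0.02599 = 3.054.
P₄ = g₄ e^(−E₄/kT) / Z = 0.02599/3.054 = 0.0085.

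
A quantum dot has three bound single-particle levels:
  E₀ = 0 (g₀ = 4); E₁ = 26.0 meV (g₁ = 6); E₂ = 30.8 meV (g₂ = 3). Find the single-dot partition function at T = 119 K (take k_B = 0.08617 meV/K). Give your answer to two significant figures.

Z = 4.6

k_BT = 0.08617 × 119 K = 10.25 meV.
Eᵢ/kT = 0, 2.537, 3.005.
Z = Σ gᵢe^(−Eᵢ/kT) = 4·e^(−0) + 6·e^(−2.537) + 3·e^(−3.005) = 4.000 + 0.4746 + 0.1486 = 4.623.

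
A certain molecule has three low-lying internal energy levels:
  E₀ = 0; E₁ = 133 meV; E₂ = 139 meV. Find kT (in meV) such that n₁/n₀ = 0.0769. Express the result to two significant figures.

n₁/n₀ = exp[−(E₁−E₀)/kT] = 0.0769.
⇒ (E₁−E₀)/kT = ln(1/0.0769) = ln(13.00) = 2.565.
kT = 133 meV / 2.565 = 52 meV.

52 meV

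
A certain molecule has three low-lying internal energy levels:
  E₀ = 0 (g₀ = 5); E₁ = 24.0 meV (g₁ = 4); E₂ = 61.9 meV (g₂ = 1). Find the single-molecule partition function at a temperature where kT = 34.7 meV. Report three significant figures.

Z = 7.17

Eᵢ/kT = 0, 0.69164, 1.7839.
Z = Σ gᵢe^(−Eᵢ/kT) = 5·e^(−0) + 4·e^(−0.69164) + 1·e^(−1.7839) = 5.0000 + 2.0030 + 0.16798 = 7.1710.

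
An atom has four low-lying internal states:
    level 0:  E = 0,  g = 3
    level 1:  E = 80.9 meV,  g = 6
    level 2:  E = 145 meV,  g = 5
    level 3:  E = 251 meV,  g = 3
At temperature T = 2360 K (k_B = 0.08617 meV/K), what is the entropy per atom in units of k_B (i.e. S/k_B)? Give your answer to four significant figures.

2.765

k_BT = 0.08617 × 2360 K = 203.361 meV.
Eᵢ/kT = 0, 0.397815, 0.713018, 1.23426.
Z = Σ gᵢe^(−Eᵢ/kT) = 3·e^(−0) + 6·e^(−0.397815) + 5·e^(−0.713018) + 3·e^(−1.23426) = 3.00000 + 4.03072 + 2.45081 + 0.873150 = 10.3547.
⟨E⟩ = Σ EᵢPᵢ = 86.9763 meV.
S/k_B = ln Z + ⟨E⟩/kT = ln(10.3547) + 86.9763/203.361 = 2.33744 + 0.427694 = 2.765.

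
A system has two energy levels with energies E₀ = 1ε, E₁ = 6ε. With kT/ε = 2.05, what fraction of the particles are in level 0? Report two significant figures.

Eᵢ/kT = 0.4878, 2.927.
Z = Σ e^(−Eᵢ/kT) = e^(−0.4878) + e^(−2.927) = 0.6140 + 0.05356 = 0.6676.
P₀ = e^(−E₀/kT) / Z = 0.6140/0.6676 = 0.92.

0.92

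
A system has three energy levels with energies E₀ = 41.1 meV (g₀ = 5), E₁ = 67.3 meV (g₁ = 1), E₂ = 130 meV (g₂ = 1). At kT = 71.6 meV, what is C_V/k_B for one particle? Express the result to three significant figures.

Eᵢ/kT = 0.57402, 0.93994, 1.8156.
Z = Σ gᵢe^(−Eᵢ/kT) = 5·e^(−0.57402) + 1·e^(−0.93994) + 1·e^(−1.8156) = 2.8163 + 0.39065 + 0.16274 = 3.3697.
⟨E⟩ = 48.431 meV, ⟨E²⟩ = 2753.1 meV².
C_V/k_B = (⟨E²⟩ − ⟨E⟩²)/(kT)² = (2753.1 − 2345.6)/5126.6 = 0.0795.

0.0795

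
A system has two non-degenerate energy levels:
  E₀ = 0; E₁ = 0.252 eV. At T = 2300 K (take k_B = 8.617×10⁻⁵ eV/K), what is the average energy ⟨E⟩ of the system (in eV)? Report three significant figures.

0.0552 eV

k_BT = 8.617×10⁻⁵ × 2300 K = 0.19819 eV.
Eᵢ/kT = 0, 1.2715.
Z = Σ e^(−Eᵢ/kT) = e^(−0) + e^(−1.2715) = 1.0000 + 0.28041 = 1.2804.
⟨E⟩ = Σ Eᵢ e^(−Eᵢ/kT) / Z = (0·1.0000 + 0.252·0.28041) / 1.2804 = 0.0552 eV.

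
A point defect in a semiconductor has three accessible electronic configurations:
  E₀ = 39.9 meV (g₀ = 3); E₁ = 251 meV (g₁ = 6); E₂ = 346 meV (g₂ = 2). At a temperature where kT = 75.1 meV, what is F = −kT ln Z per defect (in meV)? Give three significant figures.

-51.9 meV

Eᵢ/kT = 0.53129, 3.3422, 4.6072.
Z = Σ gᵢe^(−Eᵢ/kT) = 3·e^(−0.53129) + 6·e^(−3.3422) + 2·e^(−4.6072) = 1.7635 + 0.21215 + 0.019959 = 1.9956.
F = −kT ln Z = −75.1 × ln(1.9956) = −75.1 × 0.69094 = -51.9 meV.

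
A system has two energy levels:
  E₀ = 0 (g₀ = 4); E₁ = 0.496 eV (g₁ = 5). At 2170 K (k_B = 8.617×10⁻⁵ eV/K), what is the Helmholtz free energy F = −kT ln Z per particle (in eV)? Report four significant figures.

k_BT = 8.617×10⁻⁵ × 2170 K = 0.186989 eV.
Eᵢ/kT = 0, 2.65256.
Z = Σ gᵢe^(−Eᵢ/kT) = 4·e^(−0) + 5·e^(−2.65256) = 4.00000 + 0.352353 = 4.35235.
F = −kT ln Z = −0.186989 × ln(4.35235) = −0.186989 × 1.47072 = -0.2750 eV.

-0.2750 eV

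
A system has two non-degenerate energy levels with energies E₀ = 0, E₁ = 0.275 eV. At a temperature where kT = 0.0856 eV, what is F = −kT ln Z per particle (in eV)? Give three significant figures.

Eᵢ/kT = 0, 3.2126.
Z = Σ e^(−Eᵢ/kT) = e^(−0) + e^(−3.2126) = 1.0000 + 0.040252 = 1.0403.
F = −kT ln Z = −0.0856 × ln(1.0403) = −0.0856 × 0.039509 = -0.00338 eV.

-0.00338 eV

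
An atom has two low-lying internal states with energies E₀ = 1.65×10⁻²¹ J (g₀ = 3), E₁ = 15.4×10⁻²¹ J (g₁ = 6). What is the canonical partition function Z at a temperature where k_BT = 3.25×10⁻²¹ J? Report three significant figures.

Eᵢ/kT = 0.50769, 4.7385.
Z = Σ gᵢe^(−Eᵢ/kT) = 3·e^(−0.50769) + 6·e^(−4.7385) = 1.8057 + 0.052511 = 1.8582.

Z = 1.86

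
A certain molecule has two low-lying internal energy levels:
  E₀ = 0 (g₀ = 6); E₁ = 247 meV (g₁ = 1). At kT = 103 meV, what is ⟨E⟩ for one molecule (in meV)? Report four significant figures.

Eᵢ/kT = 0, 2.39806.
Z = Σ gᵢe^(−Eᵢ/kT) = 6·e^(−0) + 1·e^(−2.39806) = 6.00000 + 0.0908941 = 6.09089.
⟨E⟩ = Σ Eᵢ gᵢe^(−Eᵢ/kT) / Z = (0·6.00000 + 247·0.0908941) / 6.09089 = 3.686 meV.

3.686 meV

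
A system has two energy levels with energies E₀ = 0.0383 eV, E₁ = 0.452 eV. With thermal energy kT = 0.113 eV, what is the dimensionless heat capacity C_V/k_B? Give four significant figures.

Eᵢ/kT = 0.338938, 4.00000.
Z = Σ e^(−Eᵢ/kT) = e^(−0.338938) + e^(−4.00000) = 0.712527 + 0.0183156 = 0.730843.
⟨E⟩ = 0.0486677 eV, ⟨E²⟩ = 0.00655017 eV².
C_V/k_B = (⟨E²⟩ − ⟨E⟩²)/(kT)² = (0.00655017 − 0.00236855)/0.0127690 = 0.3275.

0.3275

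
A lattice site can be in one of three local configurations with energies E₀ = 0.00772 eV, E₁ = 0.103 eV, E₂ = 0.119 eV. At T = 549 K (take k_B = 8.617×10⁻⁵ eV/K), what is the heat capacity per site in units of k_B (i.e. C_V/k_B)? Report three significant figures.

k_BT = 8.617×10⁻⁵ × 549 K = 0.047307 eV.
Eᵢ/kT = 0.16319, 2.1773, 2.5155.
Z = Σ e^(−Eᵢ/kT) = e^(−0.16319) + e^(−2.1773) + e^(−2.5155) = 0.84943 + 0.11335 + 0.080822 = 1.0436.
⟨E⟩ = 0.026687 eV, ⟨E²⟩ = 0.0022975 eV².
C_V/k_B = (⟨E²⟩ − ⟨E⟩²)/(kT)² = (0.0022975 − 0.00071220)/0.0022380 = 0.708.

0.708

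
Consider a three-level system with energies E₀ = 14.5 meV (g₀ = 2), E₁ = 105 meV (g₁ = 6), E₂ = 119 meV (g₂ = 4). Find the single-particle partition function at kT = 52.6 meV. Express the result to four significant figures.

Eᵢ/kT = 0.275665, 1.99620, 2.26236.
Z = Σ gᵢe^(−Eᵢ/kT) = 2·e^(−0.275665) + 6·e^(−1.99620) + 4·e^(−2.26236) = 1.51813 + 0.815103 + 0.416418 = 2.74965.

Z = 2.750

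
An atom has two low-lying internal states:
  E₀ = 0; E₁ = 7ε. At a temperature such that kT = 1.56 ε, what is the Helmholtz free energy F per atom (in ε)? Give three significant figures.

Eᵢ/kT = 0, 4.4872.
Z = Σ e^(−Eᵢ/kT) = e^(−0) + e^(−4.4872) = 1.0000 + 0.011252 = 1.0113.
F = −kT ln Z = −1.56 × ln(1.0113) = −1.56 × 0.011237 = -0.0175 ε.

-0.0175 ε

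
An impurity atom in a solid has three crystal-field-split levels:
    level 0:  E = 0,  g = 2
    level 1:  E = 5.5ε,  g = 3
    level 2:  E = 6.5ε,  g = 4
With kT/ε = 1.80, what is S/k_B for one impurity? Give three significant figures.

1.18

Eᵢ/kT = 0, 3.0556, 3.6111.
Z = Σ gᵢe^(−Eᵢ/kT) = 2·e^(−0) + 3·e^(−3.0556) + 4·e^(−3.6111) = 2.0000 + 0.14128 + 0.10809 = 2.2494.
⟨E⟩ = Σ EᵢPᵢ = 0.65779 ε.
S/k_B = ln Z + ⟨E⟩/kT = ln(2.2494) + 0.65779/1.80 = 0.81066 + 0.36544 = 1.18.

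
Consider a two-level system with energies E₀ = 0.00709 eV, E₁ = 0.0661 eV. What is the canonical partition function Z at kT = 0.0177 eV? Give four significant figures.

Eᵢ/kT = 0.400565, 3.73446.
Z = Σ e^(−Eᵢ/kT) = e^(−0.400565) + e^(−3.73446) = 0.669941 + 0.0238861 = 0.693827.

Z = 0.6938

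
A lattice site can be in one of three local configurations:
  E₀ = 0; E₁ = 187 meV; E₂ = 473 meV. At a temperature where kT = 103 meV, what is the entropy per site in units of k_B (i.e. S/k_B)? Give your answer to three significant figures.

Eᵢ/kT = 0, 1.8155, 4.5922.
Z = Σ e^(−Eᵢ/kT) = e^(−0) + e^(−1.8155) + e^(−4.5922) = 1.0000 + 0.16276 + 0.010131 = 1.1729.
⟨E⟩ = Σ EᵢPᵢ = 30.035 meV.
S/k_B = ln Z + ⟨E⟩/kT = ln(1.1729) + 30.035/103 = 0.15948 + 0.29160 = 0.451.

0.451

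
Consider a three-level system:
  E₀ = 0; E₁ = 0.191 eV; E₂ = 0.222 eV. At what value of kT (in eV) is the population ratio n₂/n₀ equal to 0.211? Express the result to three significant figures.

0.143 eV

n₂/n₀ = exp[−(E₂−E₀)/kT] = 0.211.
⇒ (E₂−E₀)/kT = ln(1/0.211) = ln(4.7393) = 1.5559.
kT = 0.222 eV / 1.5559 = 0.143 eV.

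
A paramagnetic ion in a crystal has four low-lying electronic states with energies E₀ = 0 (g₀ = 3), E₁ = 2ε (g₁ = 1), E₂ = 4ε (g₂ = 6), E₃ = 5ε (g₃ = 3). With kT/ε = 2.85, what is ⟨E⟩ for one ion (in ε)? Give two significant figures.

Eᵢ/kT = 0, 0.7018, 1.404, 1.754.
Z = Σ gᵢe^(−Eᵢ/kT) = 3·e^(−0) + 1·e^(−0.7018) + 6·e^(−1.404) + 3·e^(−1.754) = 3.000 + 0.4957 + 1.474 + 0.5192 = 5.489.
⟨E⟩ = Σ Eᵢ gᵢe^(−Eᵢ/kT) / Z = (0·3.000 + 2·0.4957 + 4·1.474 + 5·0.5192) / 5.489 = 1.7 ε.

1.7 ε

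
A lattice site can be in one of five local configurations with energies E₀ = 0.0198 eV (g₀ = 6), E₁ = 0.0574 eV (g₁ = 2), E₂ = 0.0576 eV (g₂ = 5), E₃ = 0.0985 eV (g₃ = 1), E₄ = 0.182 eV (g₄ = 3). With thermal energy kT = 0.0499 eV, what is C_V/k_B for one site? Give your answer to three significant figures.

0.267

Eᵢ/kT = 0.39679, 1.1503, 1.1543, 1.9739, 3.6473.
Z = Σ gᵢe^(−Eᵢ/kT) = 6·e^(−0.39679) + 2·e^(−1.1503) + 5·e^(−1.1543) + 1·e^(−1.9739) + 3·e^(−3.6473) = 4.0349 + 0.63308 + 1.5764 + 0.13891 + 0.078184 = 6.4615.
⟨E⟩ = 0.036360 eV, ⟨E²⟩ = 0.0019864 eV².
C_V/k_B = (⟨E²⟩ − ⟨E⟩²)/(kT)² = (0.0019864 − 0.0013220)/0.0024900 = 0.267.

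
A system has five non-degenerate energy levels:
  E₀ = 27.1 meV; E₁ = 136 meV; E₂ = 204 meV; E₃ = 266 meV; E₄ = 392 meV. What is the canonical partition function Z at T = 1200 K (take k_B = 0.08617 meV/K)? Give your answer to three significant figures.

k_BT = 0.08617 × 1200 K = 103.40 meV.
Eᵢ/kT = 0.26209, 1.3153, 1.9729, 2.5725, 3.7911.
Z = Σ e^(−Eᵢ/kT) = e^(−0.26209) + e^(−1.3153) + e^(−1.9729) + e^(−2.5725) + e^(−3.7911) = 0.76944 + 0.26839 + 0.13905 + 0.076344 + 0.022571 = 1.2758.

Z = 1.28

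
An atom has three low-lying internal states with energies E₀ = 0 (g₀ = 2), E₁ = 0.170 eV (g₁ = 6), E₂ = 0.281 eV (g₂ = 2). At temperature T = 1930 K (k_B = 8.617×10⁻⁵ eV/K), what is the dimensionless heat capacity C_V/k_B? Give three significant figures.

k_BT = 8.617×10⁻⁵ × 1930 K = 0.16631 eV.
Eᵢ/kT = 0, 1.0222, 1.6896.
Z = Σ gᵢe^(−Eᵢ/kT) = 2·e^(−0) + 6·e^(−1.0222) + 2·e^(−1.6896) = 2.0000 + 2.1588 + 0.36919 = 4.5280.
⟨E⟩ = 0.10396 eV, ⟨E²⟩ = 0.020217 eV².
C_V/k_B = (⟨E²⟩ − ⟨E⟩²)/(kT)² = (0.020217 − 0.010808)/0.027659 = 0.340.

0.340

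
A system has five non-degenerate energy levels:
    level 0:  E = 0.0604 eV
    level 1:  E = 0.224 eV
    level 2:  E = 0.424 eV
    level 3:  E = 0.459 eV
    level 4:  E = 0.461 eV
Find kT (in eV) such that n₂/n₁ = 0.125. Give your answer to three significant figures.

n₂/n₁ = exp[−(E₂−E₁)/kT] = 0.125.
⇒ (E₂−E₁)/kT = ln(1/0.125) = ln(8.0000) = 2.0794.
kT = 0.200 eV / 2.0794 = 0.0962 eV.

0.0962 eV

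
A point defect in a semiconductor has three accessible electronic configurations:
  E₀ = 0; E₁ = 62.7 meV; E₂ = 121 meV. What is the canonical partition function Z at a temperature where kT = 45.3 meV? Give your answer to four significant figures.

Eᵢ/kT = 0, 1.38411, 2.67108.
Z = Σ e^(−Eᵢ/kT) = e^(−0) + e^(−1.38411) + e^(−2.67108) = 1.00000 + 0.250547 + 0.0691775 = 1.31972.

Z = 1.320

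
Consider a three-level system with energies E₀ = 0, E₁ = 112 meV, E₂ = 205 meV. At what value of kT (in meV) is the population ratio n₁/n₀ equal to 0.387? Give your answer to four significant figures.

n₁/n₀ = exp[−(E₁−E₀)/kT] = 0.387.
⇒ (E₁−E₀)/kT = ln(1/0.387) = ln(2.58398) = 0.949331.
kT = 112 meV / 0.949331 = 118.0 meV.

118.0 meV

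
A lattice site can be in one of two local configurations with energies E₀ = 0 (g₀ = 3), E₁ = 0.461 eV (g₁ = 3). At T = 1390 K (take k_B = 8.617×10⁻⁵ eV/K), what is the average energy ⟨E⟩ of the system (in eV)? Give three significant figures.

0.00962 eV

k_BT = 8.617×10⁻⁵ × 1390 K = 0.11978 eV.
Eᵢ/kT = 0, 3.8487.
Z = Σ gᵢe^(−Eᵢ/kT) = 3·e^(−0) + 3·e^(−3.8487) = 3.0000 + 0.063922 = 3.0639.
⟨E⟩ = Σ Eᵢ gᵢe^(−Eᵢ/kT) / Z = (0·3.0000 + 0.461·0.063922) / 3.0639 = 0.00962 eV.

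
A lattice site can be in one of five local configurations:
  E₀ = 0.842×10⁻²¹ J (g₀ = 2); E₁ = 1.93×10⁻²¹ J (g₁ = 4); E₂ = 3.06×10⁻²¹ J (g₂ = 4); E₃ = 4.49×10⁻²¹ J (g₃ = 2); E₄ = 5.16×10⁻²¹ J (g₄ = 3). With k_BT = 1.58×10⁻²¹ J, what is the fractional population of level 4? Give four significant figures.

0.03622

Eᵢ/kT = 0.532911, 1.22152, 1.93671, 2.84177, 3.26582.
Z = Σ gᵢe^(−Eᵢ/kT) = 2·e^(−0.532911) + 4·e^(−1.22152) + 4·e^(−1.93671) + 2·e^(−2.84177) + 3·e^(−3.26582) = 1.17379 + 1.17913 + 0.576710 + 0.116645 + 0.114497 = 3.16077.
P₄ = g₄ e^(−E₄/kT) / Z = 0.114497/3.16077 = 0.03622.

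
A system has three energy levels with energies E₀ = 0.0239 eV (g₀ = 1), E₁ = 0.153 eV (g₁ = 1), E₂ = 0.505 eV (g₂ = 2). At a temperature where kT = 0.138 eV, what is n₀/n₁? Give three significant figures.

2.55

n₀/n₁ = (g₀/g₁) exp[−(E₀−E₁)/kT] = (1/1) × exp(−(-0.1291 eV)/(0.138 eV)) = (1/1) × exp(0.93551) = 2.55.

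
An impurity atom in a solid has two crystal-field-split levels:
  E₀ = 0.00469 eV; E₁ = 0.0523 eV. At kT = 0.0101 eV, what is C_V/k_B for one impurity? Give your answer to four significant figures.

Eᵢ/kT = 0.464356, 5.17822.
Z = Σ e^(−Eᵢ/kT) = e^(−0.464356) + e^(−5.17822) = 0.628540 + 0.00563803 = 0.634178.
⟨E⟩ = 0.00511327 eV, ⟨E²⟩ = 0.0000461181 eV².
C_V/k_B = (⟨E²⟩ − ⟨E⟩²)/(kT)² = (0.0000461181 − 0.0000261455)/0.000102010 = 0.1958.

0.1958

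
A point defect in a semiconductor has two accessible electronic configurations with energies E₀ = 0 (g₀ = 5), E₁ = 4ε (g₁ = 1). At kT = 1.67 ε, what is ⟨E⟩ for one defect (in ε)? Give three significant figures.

Eᵢ/kT = 0, 2.3952.
Z = Σ gᵢe^(−Eᵢ/kT) = 5·e^(−0) + 1·e^(−2.3952) = 5.0000 + 0.091154 = 5.0912.
⟨E⟩ = Σ Eᵢ gᵢe^(−Eᵢ/kT) / Z = (0·5.0000 + 4·0.091154) / 5.0912 = 0.0716 ε.

0.0716 ε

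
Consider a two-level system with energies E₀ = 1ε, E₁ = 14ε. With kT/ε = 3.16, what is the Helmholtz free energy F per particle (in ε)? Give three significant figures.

Eᵢ/kT = 0.31646, 4.4304.
Z = Σ e^(−Eᵢ/kT) = e^(−0.31646) + e^(−4.4304) = 0.72872 + 0.011910 = 0.74063.
F = −kT ln Z = −3.16 × ln(0.74063) = −3.16 × -0.30025 = 0.949 ε.

0.949 ε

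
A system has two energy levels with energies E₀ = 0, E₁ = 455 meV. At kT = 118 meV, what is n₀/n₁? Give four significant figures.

n₀/n₁ = exp[−(E₀−E₁)/kT] = exp(−(-455 meV)/(118 meV)) = exp(3.85593) = 47.27.

47.27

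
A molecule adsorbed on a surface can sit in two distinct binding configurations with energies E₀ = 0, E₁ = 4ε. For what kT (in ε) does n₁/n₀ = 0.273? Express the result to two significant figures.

3.1 ε

n₁/n₀ = exp[−(E₁−E₀)/kT] = 0.273.
⇒ (E₁−E₀)/kT = ln(1/0.273) = ln(3.663) = 1.298.
kT = 4ε / 1.298 = 3.1 ε.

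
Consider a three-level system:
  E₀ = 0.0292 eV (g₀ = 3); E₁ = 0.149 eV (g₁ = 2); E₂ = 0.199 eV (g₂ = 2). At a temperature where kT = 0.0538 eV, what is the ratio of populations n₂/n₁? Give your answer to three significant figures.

0.395

n₂/n₁ = (g₂/g₁) exp[−(E₂−E₁)/kT] = (2/2) × exp(−(0.050 eV)/(0.0538 eV)) = (2/2) × exp(-0.92937) = 0.395.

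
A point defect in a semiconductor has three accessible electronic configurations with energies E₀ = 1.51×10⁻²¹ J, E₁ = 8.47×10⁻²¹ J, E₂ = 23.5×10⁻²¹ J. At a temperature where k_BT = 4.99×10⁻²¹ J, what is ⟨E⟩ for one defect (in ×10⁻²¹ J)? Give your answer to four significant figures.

3.092 ×10⁻²¹ J

Eᵢ/kT = 0.302605, 1.69739, 4.70942.
Z = Σ e^(−Eᵢ/kT) = e^(−0.302605) + e^(−1.69739) + e^(−4.70942) = 0.738891 + 0.183161 + 0.00901000 = 0.931062.
⟨E⟩ = Σ Eᵢ e^(−Eᵢ/kT) / Z = (1.51·0.738891 + 8.47·0.183161 + 23.5·0.00901000) / 0.931062 = 3.092 ×10⁻²¹ J.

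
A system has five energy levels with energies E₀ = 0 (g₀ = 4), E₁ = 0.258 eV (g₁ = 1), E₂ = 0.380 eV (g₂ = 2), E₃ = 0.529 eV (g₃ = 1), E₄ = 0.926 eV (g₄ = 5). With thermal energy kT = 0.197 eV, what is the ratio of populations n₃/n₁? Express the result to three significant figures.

n₃/n₁ = (g₃/g₁) exp[−(E₃−E₁)/kT] = (1/1) × exp(−(0.271 eV)/(0.197 eV)) = (1/1) × exp(-1.3756) = 0.253.

0.253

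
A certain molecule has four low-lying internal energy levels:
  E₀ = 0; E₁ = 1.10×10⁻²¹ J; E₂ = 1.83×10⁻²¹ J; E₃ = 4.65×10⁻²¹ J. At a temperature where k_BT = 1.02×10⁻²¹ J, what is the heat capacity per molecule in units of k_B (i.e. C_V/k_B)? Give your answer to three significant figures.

Eᵢ/kT = 0, 1.0784, 1.7941, 4.5588.
Z = Σ e^(−Eᵢ/kT) = e^(−0) + e^(−1.0784) + e^(−1.7941) + e^(−4.5588) = 1.0000 + 0.34014 + 0.16628 + 0.010475 = 1.5169.
⟨E⟩ = 0.47937, ⟨E²⟩ = 0.78774.
C_V/k_B = (⟨E²⟩ − ⟨E⟩²)/(kT)² = (0.78774 − 0.22980)/1.0404 = 0.536.

0.536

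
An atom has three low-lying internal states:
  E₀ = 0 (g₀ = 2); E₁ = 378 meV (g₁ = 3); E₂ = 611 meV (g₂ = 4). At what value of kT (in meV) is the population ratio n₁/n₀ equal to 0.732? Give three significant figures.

n₁/n₀ = (g₁/g₀) exp[−(E₁−E₀)/kT] = 0.732.
⇒ (E₁−E₀)/kT = ln((3/2)/0.732) = ln(2.0492) = 0.71745.
kT = 378 meV / 0.71745 = 527 meV.

527 meV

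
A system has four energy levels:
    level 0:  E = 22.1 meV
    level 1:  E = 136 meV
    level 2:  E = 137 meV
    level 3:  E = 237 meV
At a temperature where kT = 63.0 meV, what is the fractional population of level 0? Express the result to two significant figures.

0.74

Eᵢ/kT = 0.3508, 2.159, 2.175, 3.762.
Z = Σ e^(−Eᵢ/kT) = e^(−0.3508) + e^(−2.159) + e^(−2.175) + e^(−3.762) = 0.7041 + 0.1154 + 0.1136 + 0.02324 = 0.9563.
P₀ = e^(−E₀/kT) / Z = 0.7041/0.9563 = 0.74.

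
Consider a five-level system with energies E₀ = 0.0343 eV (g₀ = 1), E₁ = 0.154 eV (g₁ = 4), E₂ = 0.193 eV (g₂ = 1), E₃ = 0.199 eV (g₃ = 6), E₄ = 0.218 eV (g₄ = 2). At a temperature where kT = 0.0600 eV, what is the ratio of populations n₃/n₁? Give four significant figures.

0.7085

n₃/n₁ = (g₃/g₁) exp[−(E₃−E₁)/kT] = (6/4) × exp(−(0.045 eV)/(0.0600 eV)) = (6/4) × exp(-0.750000) = 0.7085.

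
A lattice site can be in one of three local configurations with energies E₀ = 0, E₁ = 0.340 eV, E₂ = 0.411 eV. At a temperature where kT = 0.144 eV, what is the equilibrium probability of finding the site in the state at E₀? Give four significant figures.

0.8681

Eᵢ/kT = 0, 2.36111, 2.85417.
Z = Σ e^(−Eᵢ/kT) = e^(−0) + e^(−2.36111) + e^(−2.85417) = 1.00000 + 0.0943155 + 0.0576036 = 1.15192.
P₀ = e^(−E₀/kT) / Z = 1.00000/1.15192 = 0.8681.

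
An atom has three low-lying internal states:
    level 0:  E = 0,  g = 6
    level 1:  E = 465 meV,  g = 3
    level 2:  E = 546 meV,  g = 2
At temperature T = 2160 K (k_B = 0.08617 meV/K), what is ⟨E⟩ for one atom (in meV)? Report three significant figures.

k_BT = 0.08617 × 2160 K = 186.13 meV.
Eᵢ/kT = 0, 2.4983, 2.9334.
Z = Σ gᵢe^(−Eᵢ/kT) = 6·e^(−0) + 3·e^(−2.4983) + 2·e^(−2.9334) = 6.0000 + 0.24667 + 0.10643 = 6.3531.
⟨E⟩ = Σ Eᵢ gᵢe^(−Eᵢ/kT) / Z = (0·6.0000 + 465·0.24667 + 546·0.10643) / 6.3531 = 27.2 meV.

27.2 meV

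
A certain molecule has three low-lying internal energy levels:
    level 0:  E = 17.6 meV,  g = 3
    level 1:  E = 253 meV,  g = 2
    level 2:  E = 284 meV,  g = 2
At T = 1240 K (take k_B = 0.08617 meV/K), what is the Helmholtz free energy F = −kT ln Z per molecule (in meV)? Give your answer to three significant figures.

k_BT = 0.08617 × 1240 K = 106.85 meV.
Eᵢ/kT = 0.16472, 2.3678, 2.6579.
Z = Σ gᵢe^(−Eᵢ/kT) = 3·e^(−0.16472) + 2·e^(−2.3678) + 2·e^(−2.6579) = 2.5444 + 0.18737 + 0.14019 = 2.8720.
F = −kT ln Z = −106.85 × ln(2.8720) = −106.85 × 1.0550 = -113 meV.

-113 meV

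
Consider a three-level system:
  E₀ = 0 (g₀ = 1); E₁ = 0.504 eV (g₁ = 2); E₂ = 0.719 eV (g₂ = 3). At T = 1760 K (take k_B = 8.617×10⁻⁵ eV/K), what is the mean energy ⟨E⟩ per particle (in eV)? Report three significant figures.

0.0502 eV

k_BT = 8.617×10⁻⁵ × 1760 K = 0.15166 eV.
Eᵢ/kT = 0, 3.3232, 4.7409.
Z = Σ gᵢe^(−Eᵢ/kT) = 1·e^(−0) + 2·e^(−3.3232) + 3·e^(−4.7409) = 1.0000 + 0.072075 + 0.026192 = 1.0983.
⟨E⟩ = Σ Eᵢ gᵢe^(−Eᵢ/kT) / Z = (0·1.0000 + 0.504·0.072075 + 0.719·0.026192) / 1.0983 = 0.0502 eV.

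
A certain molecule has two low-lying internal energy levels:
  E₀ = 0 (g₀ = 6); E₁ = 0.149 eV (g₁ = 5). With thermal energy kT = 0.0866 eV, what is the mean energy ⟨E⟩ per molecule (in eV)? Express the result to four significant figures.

Eᵢ/kT = 0, 1.72055.
Z = Σ gᵢe^(−Eᵢ/kT) = 6·e^(−0) + 5·e^(−1.72055) = 6.00000 + 0.894838 = 6.89484.
⟨E⟩ = Σ Eᵢ gᵢe^(−Eᵢ/kT) / Z = (0·6.00000 + 0.149·0.894838) / 6.89484 = 0.01934 eV.

0.01934 eV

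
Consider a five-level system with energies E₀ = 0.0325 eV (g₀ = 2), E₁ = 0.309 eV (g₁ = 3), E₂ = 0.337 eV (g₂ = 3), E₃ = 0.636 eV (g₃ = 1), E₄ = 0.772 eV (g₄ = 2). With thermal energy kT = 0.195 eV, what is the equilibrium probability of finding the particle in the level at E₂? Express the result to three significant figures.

Eᵢ/kT = 0.16667, 1.5846, 1.7282, 3.2615, 3.9590.
Z = Σ gᵢe^(−Eᵢ/kT) = 2·e^(−0.16667) + 3·e^(−1.5846) + 3·e^(−1.7282) + 1·e^(−3.2615) + 2·e^(−3.9590) = 1.6930 + 0.61509 + 0.53281 + 0.038331 + 0.038164 = 2.9174.
P₂ = g₂ e^(−E₂/kT) / Z = 0.53281/2.9174 = 0.183.

0.183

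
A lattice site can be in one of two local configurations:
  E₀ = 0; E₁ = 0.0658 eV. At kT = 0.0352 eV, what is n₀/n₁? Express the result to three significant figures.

n₀/n₁ = exp[−(E₀−E₁)/kT] = exp(−(-0.0658 eV)/(0.0352 eV)) = exp(1.8693) = 6.48.

6.48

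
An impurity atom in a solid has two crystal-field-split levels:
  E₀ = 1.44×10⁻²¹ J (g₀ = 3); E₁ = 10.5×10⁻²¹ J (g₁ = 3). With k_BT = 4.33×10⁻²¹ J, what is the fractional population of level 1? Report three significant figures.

Eᵢ/kT = 0.33256, 2.4249.
Z = Σ gᵢe^(−Eᵢ/kT) = 3·e^(−0.33256) + 3·e^(−2.4249) = 2.1513 + 0.26546 = 2.4168.
P₁ = g₁ e^(−E₁/kT) / Z = 0.26546/2.4168 = 0.110.

0.110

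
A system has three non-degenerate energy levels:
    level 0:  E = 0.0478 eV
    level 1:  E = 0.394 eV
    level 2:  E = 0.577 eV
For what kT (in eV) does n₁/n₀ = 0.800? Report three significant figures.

1.55 eV

n₁/n₀ = exp[−(E₁−E₀)/kT] = 0.800.
⇒ (E₁−E₀)/kT = ln(1/0.800) = ln(1.2500) = 0.22314.
kT = 0.3462 eV / 0.22314 = 1.55 eV.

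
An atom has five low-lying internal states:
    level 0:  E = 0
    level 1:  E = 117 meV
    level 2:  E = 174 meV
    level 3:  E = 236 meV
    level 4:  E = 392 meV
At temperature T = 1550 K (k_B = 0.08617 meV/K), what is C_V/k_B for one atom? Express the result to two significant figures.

0.55

k_BT = 0.08617 × 1550 K = 133.6 meV.
Eᵢ/kT = 0, 0.8757, 1.302, 1.766, 2.934.
Z = Σ e^(−Eᵢ/kT) = e^(−0) + e^(−0.8757) + e^(−1.302) + e^(−1.766) + e^(−2.934) = 1.000 + 0.4166 + 0.2720 + 0.1710 + 0.05318 = 1.913.
⟨E⟩ = 82.21 meV, ⟨E²⟩ = 16540 meV².
C_V/k_B = (⟨E²⟩ − ⟨E⟩²)/(kT)² = (16540 − 6758)/17850 = 0.55.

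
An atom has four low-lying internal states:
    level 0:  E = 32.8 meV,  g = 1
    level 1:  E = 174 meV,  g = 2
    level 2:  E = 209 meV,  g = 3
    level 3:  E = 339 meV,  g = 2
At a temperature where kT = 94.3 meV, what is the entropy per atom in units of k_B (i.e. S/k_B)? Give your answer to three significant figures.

1.59

Eᵢ/kT = 0.34783, 1.8452, 2.2163, 3.5949.
Z = Σ gᵢe^(−Eᵢ/kT) = 1·e^(−0.34783) + 2·e^(−1.8452) + 3·e^(−2.2163) + 2·e^(−3.5949) = 0.70622 + 0.31599 + 0.32704 + 0.054927 = 1.4042.
⟨E⟩ = Σ EᵢPᵢ = 117.59 meV.
S/k_B = ln Z + ⟨E⟩/kT = ln(1.4042) + 117.59/94.3 = 0.33947 + 1.2470 = 1.59.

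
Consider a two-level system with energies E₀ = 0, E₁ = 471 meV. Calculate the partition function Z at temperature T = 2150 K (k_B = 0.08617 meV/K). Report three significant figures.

Z = 1.08

k_BT = 0.08617 × 2150 K = 185.27 meV.
Eᵢ/kT = 0, 2.5422.
Z = Σ e^(−Eᵢ/kT) = e^(−0) + e^(−2.5422) = 1.0000 + 0.078693 = 1.0787.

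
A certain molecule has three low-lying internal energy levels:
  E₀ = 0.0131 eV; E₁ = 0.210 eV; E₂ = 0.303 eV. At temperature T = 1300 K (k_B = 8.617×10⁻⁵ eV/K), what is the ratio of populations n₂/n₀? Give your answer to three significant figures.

k_BT = 8.617×10⁻⁵ × 1300 K = 0.11202 eV.
n₂/n₀ = exp[−(E₂−E₀)/kT] = exp(−(0.2899 eV)/(0.11202 eV)) = exp(-2.5879) = 0.0752.

0.0752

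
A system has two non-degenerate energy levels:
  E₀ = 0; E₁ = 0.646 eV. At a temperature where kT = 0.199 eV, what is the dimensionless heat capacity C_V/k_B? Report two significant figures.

Eᵢ/kT = 0, 3.246.
Z = Σ e^(−Eᵢ/kT) = e^(−0) + e^(−3.246) = 1.000 + 0.03893 = 1.039.
⟨E⟩ = 0.02420 eV, ⟨E²⟩ = 0.01564 eV².
C_V/k_B = (⟨E²⟩ − ⟨E⟩²)/(kT)² = (0.01564 − 0.0005856)/0.03960 = 0.38.

0.38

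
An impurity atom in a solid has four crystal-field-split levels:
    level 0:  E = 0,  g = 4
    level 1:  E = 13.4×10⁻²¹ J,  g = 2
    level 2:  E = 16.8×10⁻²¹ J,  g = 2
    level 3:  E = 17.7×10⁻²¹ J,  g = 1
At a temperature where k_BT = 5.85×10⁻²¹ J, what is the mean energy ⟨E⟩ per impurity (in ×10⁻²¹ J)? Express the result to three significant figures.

Eᵢ/kT = 0, 2.2906, 2.8718, 3.0256.
Z = Σ gᵢe^(−Eᵢ/kT) = 4·e^(−0) + 2·e^(−2.2906) + 2·e^(−2.8718) + 1·e^(−3.0256) = 4.0000 + 0.20241 + 0.11319 + 0.048529 = 4.3641.
⟨E⟩ = Σ Eᵢ gᵢe^(−Eᵢ/kT) / Z = (0·4.0000 + 13.4·0.20241 + 16.8·0.11319 + 17.7·0.048529) / 4.3641 = 1.25 ×10⁻²¹ J.

1.25 ×10⁻²¹ J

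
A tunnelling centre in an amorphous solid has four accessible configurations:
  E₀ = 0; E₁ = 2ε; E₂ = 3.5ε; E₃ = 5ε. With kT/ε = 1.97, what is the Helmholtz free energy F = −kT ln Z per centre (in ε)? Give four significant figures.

-0.9388 ε

Eᵢ/kT = 0, 1.01523, 1.77665, 2.53807.
Z = Σ e^(−Eᵢ/kT) = e^(−0) + e^(−1.01523) + e^(−1.77665) + e^(−2.53807) = 1.00000 + 0.362319 + 0.169204 + 0.0790188 = 1.61054.
F = −kT ln Z = −1.97 × ln(1.61054) = −1.97 × 0.476570 = -0.9388 ε.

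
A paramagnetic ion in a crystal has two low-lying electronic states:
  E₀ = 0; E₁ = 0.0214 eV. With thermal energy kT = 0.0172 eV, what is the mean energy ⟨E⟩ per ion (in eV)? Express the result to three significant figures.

Eᵢ/kT = 0, 1.2442.
Z = Σ e^(−Eᵢ/kT) = e^(−0) + e^(−1.2442) = 1.0000 + 0.28817 = 1.2882.
⟨E⟩ = Σ Eᵢ e^(−Eᵢ/kT) / Z = (0·1.0000 + 0.0214·0.28817) / 1.2882 = 0.00479 eV.

0.00479 eV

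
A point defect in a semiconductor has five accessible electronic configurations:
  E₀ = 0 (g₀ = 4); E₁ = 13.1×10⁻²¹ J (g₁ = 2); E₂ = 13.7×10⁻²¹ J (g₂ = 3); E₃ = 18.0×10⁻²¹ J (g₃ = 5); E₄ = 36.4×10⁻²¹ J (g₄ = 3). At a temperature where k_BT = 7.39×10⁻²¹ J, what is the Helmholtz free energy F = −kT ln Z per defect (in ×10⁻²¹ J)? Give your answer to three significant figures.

-12.3 ×10⁻²¹ J

Eᵢ/kT = 0, 1.7727, 1.8539, 2.4357, 4.9256.
Z = Σ gᵢe^(−Eᵢ/kT) = 4·e^(−0) + 2·e^(−1.7727) + 3·e^(−1.8539) + 5·e^(−2.4357) + 3·e^(−4.9256) = 4.0000 + 0.33975 + 0.46988 + 0.43768 + 0.021775 = 5.2691.
F = −kT ln Z = −7.39 × ln(5.2691) = −7.39 × 1.6619 = -12.3 ×10⁻²¹ J.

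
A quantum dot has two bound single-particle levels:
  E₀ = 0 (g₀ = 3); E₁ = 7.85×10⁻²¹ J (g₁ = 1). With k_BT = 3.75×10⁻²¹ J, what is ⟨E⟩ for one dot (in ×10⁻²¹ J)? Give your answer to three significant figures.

Eᵢ/kT = 0, 2.0933.
Z = Σ gᵢe^(−Eᵢ/kT) = 3·e^(−0) + 1·e^(−2.0933) = 3.0000 + 0.12328 = 3.1233.
⟨E⟩ = Σ Eᵢ gᵢe^(−Eᵢ/kT) / Z = (0·3.0000 + 7.85·0.12328) / 3.1233 = 0.310 ×10⁻²¹ J.

0.310 ×10⁻²¹ J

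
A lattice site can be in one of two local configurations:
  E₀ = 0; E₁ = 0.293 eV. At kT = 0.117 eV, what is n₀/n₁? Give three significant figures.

n₀/n₁ = exp[−(E₀−E₁)/kT] = exp(−(-0.293 eV)/(0.117 eV)) = exp(2.5043) = 12.2.

12.2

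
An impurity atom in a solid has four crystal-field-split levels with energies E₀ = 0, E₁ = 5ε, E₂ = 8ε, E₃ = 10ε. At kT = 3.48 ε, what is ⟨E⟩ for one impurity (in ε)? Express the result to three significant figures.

Eᵢ/kT = 0, 1.4368, 2.2989, 2.8736.
Z = Σ e^(−Eᵢ/kT) = e^(−0) + e^(−1.4368) + e^(−2.2989) + e^(−2.8736) = 1.0000 + 0.23769 + 0.10037 + 0.056495 = 1.3946.
⟨E⟩ = Σ Eᵢ e^(−Eᵢ/kT) / Z = (0·1.0000 + 5·0.23769 + 8·0.10037 + 10·0.056495) / 1.3946 = 1.83 ε.

1.83 ε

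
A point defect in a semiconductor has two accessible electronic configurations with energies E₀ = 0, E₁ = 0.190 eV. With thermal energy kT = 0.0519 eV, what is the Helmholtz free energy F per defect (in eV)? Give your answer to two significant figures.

Eᵢ/kT = 0, 3.661.
Z = Σ e^(−Eᵢ/kT) = e^(−0) + e^(−3.661) = 1.000 + 0.02571 = 1.026.
F = −kT ln Z = −0.0519 × ln(1.026) = −0.0519 × 0.02567 = -0.0013 eV.

-0.0013 eV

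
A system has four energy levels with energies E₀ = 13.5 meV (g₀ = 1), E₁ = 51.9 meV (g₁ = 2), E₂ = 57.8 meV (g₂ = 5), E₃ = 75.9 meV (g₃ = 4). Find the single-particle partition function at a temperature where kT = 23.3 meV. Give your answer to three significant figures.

Z = 1.35

Eᵢ/kT = 0.57940, 2.2275, 2.4807, 3.2575.
Z = Σ gᵢe^(−Eᵢ/kT) = 1·e^(−0.57940) + 2·e^(−2.2275) + 5·e^(−2.4807) + 4·e^(−3.2575) = 0.56023 + 0.21560 + 0.41842 + 0.15394 = 1.3482.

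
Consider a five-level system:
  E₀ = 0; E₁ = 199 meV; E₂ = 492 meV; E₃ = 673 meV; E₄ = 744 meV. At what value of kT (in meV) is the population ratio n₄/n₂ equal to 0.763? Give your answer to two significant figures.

930 meV

n₄/n₂ = exp[−(E₄−E₂)/kT] = 0.763.
⇒ (E₄−E₂)/kT = ln(1/0.763) = ln(1.311) = 0.2708.
kT = 252 meV / 0.2708 = 930 meV.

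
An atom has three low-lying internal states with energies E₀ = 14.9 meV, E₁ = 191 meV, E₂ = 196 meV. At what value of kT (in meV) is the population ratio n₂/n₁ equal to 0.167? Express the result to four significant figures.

n₂/n₁ = exp[−(E₂−E₁)/kT] = 0.167.
⇒ (E₂−E₁)/kT = ln(1/0.167) = ln(5.98802) = 1.78976.
kT = 5 meV / 1.78976 = 2.794 meV.

2.794 meV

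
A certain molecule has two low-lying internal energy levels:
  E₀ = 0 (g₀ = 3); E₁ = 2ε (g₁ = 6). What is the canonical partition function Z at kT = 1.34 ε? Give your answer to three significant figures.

Z = 4.35

Eᵢ/kT = 0, 1.4925.
Z = Σ gᵢe^(−Eᵢ/kT) = 3·e^(−0) + 6·e^(−1.4925) = 3.0000 + 1.3489 = 4.3489.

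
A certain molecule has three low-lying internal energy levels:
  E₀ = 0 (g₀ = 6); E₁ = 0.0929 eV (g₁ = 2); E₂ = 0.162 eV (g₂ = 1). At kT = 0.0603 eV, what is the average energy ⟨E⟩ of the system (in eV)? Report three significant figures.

0.00783 eV

Eᵢ/kT = 0, 1.5406, 2.6866.
Z = Σ gᵢe^(−Eᵢ/kT) = 6·e^(−0) + 2·e^(−1.5406) + 1·e^(−2.6866) = 6.0000 + 0.42851 + 0.068112 = 6.4966.
⟨E⟩ = Σ Eᵢ gᵢe^(−Eᵢ/kT) / Z = (0·6.0000 + 0.0929·0.42851 + 0.162·0.068112) / 6.4966 = 0.00783 eV.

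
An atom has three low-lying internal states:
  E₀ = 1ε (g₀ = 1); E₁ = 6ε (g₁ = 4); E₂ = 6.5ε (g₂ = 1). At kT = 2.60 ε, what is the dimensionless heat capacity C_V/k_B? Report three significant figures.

Eᵢ/kT = 0.38462, 2.3077, 2.5000.
Z = Σ gᵢe^(−Eᵢ/kT) = 1·e^(−0.38462) + 4·e^(−2.3077) + 1·e^(−2.5000) = 0.68071 + 0.39796 + 0.082085 = 1.1608.
⟨E⟩ = 3.1031 ε, ⟨E²⟩ = 15.916 ε².
C_V/k_B = (⟨E²⟩ − ⟨E⟩²)/(kT)² = (15.916 − 9.6292)/6.7600 = 0.930.

0.930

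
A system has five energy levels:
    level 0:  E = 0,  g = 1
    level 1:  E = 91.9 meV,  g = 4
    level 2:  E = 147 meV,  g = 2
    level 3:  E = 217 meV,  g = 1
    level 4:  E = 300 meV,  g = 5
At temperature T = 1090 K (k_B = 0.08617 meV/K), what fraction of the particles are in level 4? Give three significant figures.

0.0636

k_BT = 0.08617 × 1090 K = 93.925 meV.
Eᵢ/kT = 0, 0.97844, 1.5651, 2.3104, 3.1940.
Z = Σ gᵢe^(−Eᵢ/kT) = 1·e^(−0) + 4·e^(−0.97844) + 2·e^(−1.5651) + 1·e^(−2.3104) + 5·e^(−3.1940) = 1.0000 + 1.5036 + 0.41813 + 0.099222 + 0.20504 = 3.2260.
P₄ = g₄ e^(−E₄/kT) / Z = 0.20504/3.2260 = 0.0636.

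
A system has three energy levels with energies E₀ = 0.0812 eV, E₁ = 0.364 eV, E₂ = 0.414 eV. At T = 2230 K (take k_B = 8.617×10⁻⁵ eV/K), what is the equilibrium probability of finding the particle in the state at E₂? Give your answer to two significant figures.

k_BT = 8.617×10⁻⁵ × 2230 K = 0.1922 eV.
Eᵢ/kT = 0.4225, 1.894, 2.154.
Z = Σ e^(−Eᵢ/kT) = e^(−0.4225) + e^(−1.894) + e^(−2.154) = 0.6554 + 0.1505 + 0.1160 = 0.9219.
P₂ = e^(−E₂/kT) / Z = 0.1160/0.9219 = 0.13.

0.13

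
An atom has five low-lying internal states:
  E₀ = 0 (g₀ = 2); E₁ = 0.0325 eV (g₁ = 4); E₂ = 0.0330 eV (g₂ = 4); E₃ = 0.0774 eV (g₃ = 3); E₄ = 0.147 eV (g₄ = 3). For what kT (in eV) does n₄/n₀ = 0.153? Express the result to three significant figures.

n₄/n₀ = (g₄/g₀) exp[−(E₄−E₀)/kT] = 0.153.
⇒ (E₄−E₀)/kT = ln((3/2)/0.153) = ln(9.8039) = 2.2828.
kT = 0.147 eV / 2.2828 = 0.0644 eV.

0.0644 eV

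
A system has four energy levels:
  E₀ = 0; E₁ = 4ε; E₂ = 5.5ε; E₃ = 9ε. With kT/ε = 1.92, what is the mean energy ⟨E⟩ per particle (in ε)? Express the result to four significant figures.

0.7512 ε

Eᵢ/kT = 0, 2.08333, 2.86458, 4.68750.
Z = Σ e^(−Eᵢ/kT) = e^(−0) + e^(−2.08333) + e^(−2.86458) + e^(−4.68750) = 1.00000 + 0.124515 + 0.0570071 + 0.00920968 = 1.19073.
⟨E⟩ = Σ Eᵢ e^(−Eᵢ/kT) / Z = (0·1.00000 + 4·0.124515 + 5.5·0.0570071 + 9·0.00920968) / 1.19073 = 0.7512 ε.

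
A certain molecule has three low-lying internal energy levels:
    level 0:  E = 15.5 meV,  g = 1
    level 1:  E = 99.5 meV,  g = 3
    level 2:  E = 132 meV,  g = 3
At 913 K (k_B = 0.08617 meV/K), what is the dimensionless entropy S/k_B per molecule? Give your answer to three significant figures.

1.78

k_BT = 0.08617 × 913 K = 78.673 meV.
Eᵢ/kT = 0.19702, 1.2647, 1.6778.
Z = Σ gᵢe^(−Eᵢ/kT) = 1·e^(−0.19702) + 3·e^(−1.2647) + 3·e^(−1.6778) = 0.82117 + 0.84697 + 0.56035 = 2.2285.
⟨E⟩ = Σ EᵢPᵢ = 76.719 meV.
S/k_B = ln Z + ⟨E⟩/kT = ln(2.2285) + 76.719/78.673 = 0.80133 + 0.97516 = 1.78.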